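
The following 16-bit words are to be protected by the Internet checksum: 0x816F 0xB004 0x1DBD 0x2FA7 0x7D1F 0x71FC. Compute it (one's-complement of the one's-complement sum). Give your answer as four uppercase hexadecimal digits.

One's-complement addition (fold any carry out of bit 15 back into bit 0):
  0x816F + 0xB004 = 0x13173 → wrap carry → 0x3174
  0x3174 + 0x1DBD = 0x04F31
  0x4F31 + 0x2FA7 = 0x07ED8
  0x7ED8 + 0x7D1F = 0x0FBF7
  0xFBF7 + 0x71FC = 0x16DF3 → wrap carry → 0x6DF4
One's-complement sum = 0x6DF4.
Checksum = ~0x6DF4 & 0xFFFF = 0x920B.

920B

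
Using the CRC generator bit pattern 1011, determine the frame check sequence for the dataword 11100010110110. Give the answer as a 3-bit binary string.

Append 3 zeros: 11100010110110000. Divide by 1011 (XOR where the leading bit is 1):
  pos 0: 1110 XOR 1011 = 0101
  pos 1: 1010 XOR 1011 = 0001
  pos 4: 1010 XOR 1011 = 0001
  pos 7: 1110 XOR 1011 = 0101
  pos 8: 1011 XOR 1011 = 0000
  pos 12: 1000 XOR 1011 = 0011
Remainder (last 3 bits) = 110. This is the CRC / FCS.

110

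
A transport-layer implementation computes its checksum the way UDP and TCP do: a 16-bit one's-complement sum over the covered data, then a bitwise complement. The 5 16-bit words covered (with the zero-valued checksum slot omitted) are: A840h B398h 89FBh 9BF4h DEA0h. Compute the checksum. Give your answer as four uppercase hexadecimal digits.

9F95

One's-complement addition (fold any carry out of bit 15 back into bit 0):
  0xA840 + 0xB398 = 0x15BD8 → wrap carry → 0x5BD9
  0x5BD9 + 0x89FB = 0x0E5D4
  0xE5D4 + 0x9BF4 = 0x181C8 → wrap carry → 0x81C9
  0x81C9 + 0xDEA0 = 0x16069 → wrap carry → 0x606A
One's-complement sum = 0x606A.
Checksum = ~0x606A & 0xFFFF = 0x9F95.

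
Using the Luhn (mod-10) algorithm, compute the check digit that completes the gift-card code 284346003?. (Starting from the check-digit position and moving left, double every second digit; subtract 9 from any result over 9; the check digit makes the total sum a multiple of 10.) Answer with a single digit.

Partial digits right→left: 3 0 0 6 4 3 4 8 2
Double every second digit counting from the check-digit position (so the 1st, 3rd, 5th, ... of the partial from the right).
  doubled (with −9 where >9): 6 0 8 8 4 → sum 26
  kept as-is: 0 6 3 8 → sum 17
Total = 26 + 17 = 43.
Check digit = (10 − (43 mod 10)) mod 10 = 7.

7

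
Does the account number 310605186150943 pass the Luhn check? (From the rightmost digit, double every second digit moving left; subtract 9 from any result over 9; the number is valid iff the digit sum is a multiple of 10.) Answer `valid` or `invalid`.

From the right, keep odd positions and double even positions (subtract 9 from any doubled value over 9):
  doubled (positions 2,4,...): 8 0 2 7 1 3 2 → sum 23
  kept (positions 1,3,...): 3 9 5 6 1 0 0 3 → sum 27
Total = 50.
50 mod 10 = 0, so the number is valid.

valid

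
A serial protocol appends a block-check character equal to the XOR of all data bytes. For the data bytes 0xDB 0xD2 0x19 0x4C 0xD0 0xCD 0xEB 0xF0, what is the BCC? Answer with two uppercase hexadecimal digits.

XOR the bytes together:
  start with 0xDB
  0xDB ⊕ 0xD2 = 0x09
  0x09 ⊕ 0x19 = 0x10
  0x10 ⊕ 0x4C = 0x5C
  0x5C ⊕ 0xD0 = 0x8C
  0x8C ⊕ 0xCD = 0x41
  0x41 ⊕ 0xEB = 0xAA
  0xAA ⊕ 0xF0 = 0x5A

5A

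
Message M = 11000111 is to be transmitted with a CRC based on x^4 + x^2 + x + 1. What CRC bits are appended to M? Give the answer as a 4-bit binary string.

1101

Append 4 zeros: 110001110000. Divide by 10111 (XOR where the leading bit is 1):
  pos 0: 11000 XOR 10111 = 01111
  pos 1: 11111 XOR 10111 = 01000
  pos 2: 10001 XOR 10111 = 00110
  pos 4: 11010 XOR 10111 = 01101
  pos 5: 11010 XOR 10111 = 01101
  pos 6: 11010 XOR 10111 = 01101
  pos 7: 11010 XOR 10111 = 01101
Remainder (last 4 bits) = 1101. This is the CRC / FCS.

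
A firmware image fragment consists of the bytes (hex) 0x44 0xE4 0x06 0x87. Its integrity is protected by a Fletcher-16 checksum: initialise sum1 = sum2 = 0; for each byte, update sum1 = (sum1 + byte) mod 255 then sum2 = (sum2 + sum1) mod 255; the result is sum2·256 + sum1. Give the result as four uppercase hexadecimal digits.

53B6

Running sums (mod 255):
  after byte 0 (0x44): sum1=68, sum2=68
  after byte 1 (0xE4): sum1=41, sum2=109
  after byte 2 (0x06): sum1=47, sum2=156
  after byte 3 (0x87): sum1=182, sum2=83
Checksum = sum2·256 + sum1 = 83·256 + 182 = 21430 = 0x53B6.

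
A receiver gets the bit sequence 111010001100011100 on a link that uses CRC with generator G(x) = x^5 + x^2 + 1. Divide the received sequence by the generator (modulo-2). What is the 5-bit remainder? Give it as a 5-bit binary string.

00000

Modulo-2 division of 111010001100011100 by 100101:
  pos 0: 111010 XOR 100101 = 011111
  pos 1: 111110 XOR 100101 = 011011
  pos 2: 110110 XOR 100101 = 010011
  pos 3: 100111 XOR 100101 = 000010
  pos 7: 101000 XOR 100101 = 001101
  pos 9: 110111 XOR 100101 = 010010
  pos 10: 100101 XOR 100101 = 000000
Remainder = 00000 (zero — the frame passes the CRC check).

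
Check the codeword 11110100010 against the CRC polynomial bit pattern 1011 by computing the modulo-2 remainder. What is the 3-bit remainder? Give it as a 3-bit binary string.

001

Modulo-2 division of 11110100010 by 1011:
  pos 0: 1111 XOR 1011 = 0100
  pos 1: 1000 XOR 1011 = 0011
  pos 3: 1110 XOR 1011 = 0101
  pos 4: 1010 XOR 1011 = 0001
  pos 7: 1010 XOR 1011 = 0001
Remainder = 001 (nonzero — an error is detected).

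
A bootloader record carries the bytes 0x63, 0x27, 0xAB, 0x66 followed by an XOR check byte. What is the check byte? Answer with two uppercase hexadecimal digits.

XOR the bytes together:
  start with 0x63
  0x63 ⊕ 0x27 = 0x44
  0x44 ⊕ 0xAB = 0xEF
  0xEF ⊕ 0x66 = 0x89

89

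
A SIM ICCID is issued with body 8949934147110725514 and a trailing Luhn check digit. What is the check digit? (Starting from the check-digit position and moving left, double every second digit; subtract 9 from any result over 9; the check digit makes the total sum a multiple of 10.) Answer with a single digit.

Partial digits right→left: 4 1 5 5 2 7 0 1 1 7 4 1 4 3 9 9 4 9 8
Double every second digit counting from the check-digit position (so the 1st, 3rd, 5th, ... of the partial from the right).
  doubled (with −9 where >9): 8 1 4 0 2 8 8 9 8 7 → sum 55
  kept as-is: 1 5 7 1 7 1 3 9 9 → sum 43
Total = 55 + 43 = 98.
Check digit = (10 − (98 mod 10)) mod 10 = 2.

2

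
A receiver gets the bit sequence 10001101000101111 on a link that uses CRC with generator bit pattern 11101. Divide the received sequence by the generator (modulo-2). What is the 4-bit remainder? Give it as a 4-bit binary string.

Modulo-2 division of 10001101000101111 by 11101:
  pos 0: 10001 XOR 11101 = 01100
  pos 1: 11001 XOR 11101 = 00100
  pos 3: 10001 XOR 11101 = 01100
  pos 4: 11000 XOR 11101 = 00101
  pos 6: 10100 XOR 11101 = 01001
  pos 7: 10011 XOR 11101 = 01110
  pos 8: 11100 XOR 11101 = 00001
  pos 12: 11111 XOR 11101 = 00010
Remainder = 0010 (nonzero — an error is detected).

0010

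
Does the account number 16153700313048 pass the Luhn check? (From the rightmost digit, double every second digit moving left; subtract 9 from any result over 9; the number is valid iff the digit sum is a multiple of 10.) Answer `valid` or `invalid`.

From the right, keep odd positions and double even positions (subtract 9 from any doubled value over 9):
  doubled (positions 2,4,...): 8 6 6 0 6 2 2 → sum 30
  kept (positions 1,3,...): 8 0 1 0 7 5 6 → sum 27
Total = 57.
57 mod 10 = 7, so the number is invalid.

invalid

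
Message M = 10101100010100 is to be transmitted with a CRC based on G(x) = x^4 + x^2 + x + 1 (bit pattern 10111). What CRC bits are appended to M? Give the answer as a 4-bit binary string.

Append 4 zeros: 101011000101000000. Divide by 10111 (XOR where the leading bit is 1):
  pos 0: 10101 XOR 10111 = 00010
  pos 3: 10100 XOR 10111 = 00011
  pos 6: 11010 XOR 10111 = 01101
  pos 7: 11011 XOR 10111 = 01100
  pos 8: 11000 XOR 10111 = 01111
  pos 9: 11110 XOR 10111 = 01001
  pos 10: 10010 XOR 10111 = 00101
  pos 12: 10100 XOR 10111 = 00011
Remainder (last 4 bits) = 0110. This is the CRC / FCS.

0110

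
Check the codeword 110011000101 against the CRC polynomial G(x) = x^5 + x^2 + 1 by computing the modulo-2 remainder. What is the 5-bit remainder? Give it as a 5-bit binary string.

Modulo-2 division of 110011000101 by 100101:
  pos 0: 110011 XOR 100101 = 010110
  pos 1: 101100 XOR 100101 = 001001
  pos 3: 100100 XOR 100101 = 000001
Remainder = 01101 (nonzero — an error is detected).

01101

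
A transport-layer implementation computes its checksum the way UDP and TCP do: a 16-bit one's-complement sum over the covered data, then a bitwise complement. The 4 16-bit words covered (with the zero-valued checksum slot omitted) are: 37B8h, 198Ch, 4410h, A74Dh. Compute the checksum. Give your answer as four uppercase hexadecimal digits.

C35D

One's-complement addition (fold any carry out of bit 15 back into bit 0):
  0x37B8 + 0x198C = 0x05144
  0x5144 + 0x4410 = 0x09554
  0x9554 + 0xA74D = 0x13CA1 → wrap carry → 0x3CA2
One's-complement sum = 0x3CA2.
Checksum = ~0x3CA2 & 0xFFFF = 0xC35D.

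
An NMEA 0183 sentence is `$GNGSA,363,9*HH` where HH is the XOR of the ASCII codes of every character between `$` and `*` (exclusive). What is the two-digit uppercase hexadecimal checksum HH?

XOR the ASCII codes of the payload characters:
  'G' = 0x47 → acc = 0x47
  'N' = 0x4E → acc = 0x09
  'G' = 0x47 → acc = 0x4E
  'S' = 0x53 → acc = 0x1D
  'A' = 0x41 → acc = 0x5C
  ',' = 0x2C → acc = 0x70
  '3' = 0x33 → acc = 0x43
  '6' = 0x36 → acc = 0x75
  '3' = 0x33 → acc = 0x46
  ',' = 0x2C → acc = 0x6A
  '9' = 0x39 → acc = 0x53
Checksum = 0x53.

53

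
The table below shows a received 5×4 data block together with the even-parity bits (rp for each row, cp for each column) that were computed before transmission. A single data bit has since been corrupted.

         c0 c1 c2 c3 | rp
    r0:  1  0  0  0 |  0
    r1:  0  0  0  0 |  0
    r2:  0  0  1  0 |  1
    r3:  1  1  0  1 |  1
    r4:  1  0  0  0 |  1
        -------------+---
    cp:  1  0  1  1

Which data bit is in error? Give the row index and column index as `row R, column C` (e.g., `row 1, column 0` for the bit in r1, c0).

Recompute each row's even parity and compare to rp:
  r0: data parity 1, sent rp 0 → mismatch
  r1: data parity 0, sent rp 0 → ok
  r2: data parity 1, sent rp 1 → ok
  r3: data parity 1, sent rp 1 → ok
  r4: data parity 1, sent rp 1 → ok
Recompute each column's even parity and compare to cp:
  c0: data parity 1, sent cp 1 → ok
  c1: data parity 1, sent cp 0 → mismatch
  c2: data parity 1, sent cp 1 → ok
  c3: data parity 1, sent cp 1 → ok
Exactly one row (r0) and one column (c1) fail → the flipped bit is at their intersection.

row 0, column 1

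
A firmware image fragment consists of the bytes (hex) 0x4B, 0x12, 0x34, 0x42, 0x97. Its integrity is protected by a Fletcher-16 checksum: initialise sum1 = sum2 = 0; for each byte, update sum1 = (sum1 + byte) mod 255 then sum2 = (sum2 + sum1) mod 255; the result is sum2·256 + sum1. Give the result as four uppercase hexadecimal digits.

796B

Running sums (mod 255):
  after byte 0 (0x4B): sum1=75, sum2=75
  after byte 1 (0x12): sum1=93, sum2=168
  after byte 2 (0x34): sum1=145, sum2=58
  after byte 3 (0x42): sum1=211, sum2=14
  after byte 4 (0x97): sum1=107, sum2=121
Checksum = sum2·256 + sum1 = 121·256 + 107 = 31083 = 0x796B.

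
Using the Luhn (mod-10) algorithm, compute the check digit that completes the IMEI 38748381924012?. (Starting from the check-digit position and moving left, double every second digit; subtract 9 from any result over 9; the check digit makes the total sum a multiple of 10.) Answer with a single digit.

9

Partial digits right→left: 2 1 0 4 2 9 1 8 3 8 4 7 8 3
Double every second digit counting from the check-digit position (so the 1st, 3rd, 5th, ... of the partial from the right).
  doubled (with −9 where >9): 4 0 4 2 6 8 7 → sum 31
  kept as-is: 1 4 9 8 8 7 3 → sum 40
Total = 31 + 40 = 71.
Check digit = (10 − (71 mod 10)) mod 10 = 9.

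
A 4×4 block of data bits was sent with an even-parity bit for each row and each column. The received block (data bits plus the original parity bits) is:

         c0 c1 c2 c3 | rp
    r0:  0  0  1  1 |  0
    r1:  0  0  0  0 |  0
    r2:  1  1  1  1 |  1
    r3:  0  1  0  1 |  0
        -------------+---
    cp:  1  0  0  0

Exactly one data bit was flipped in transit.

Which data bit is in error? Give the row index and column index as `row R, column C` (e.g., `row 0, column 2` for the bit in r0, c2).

Recompute each row's even parity and compare to rp:
  r0: data parity 0, sent rp 0 → ok
  r1: data parity 0, sent rp 0 → ok
  r2: data parity 0, sent rp 1 → mismatch
  r3: data parity 0, sent rp 0 → ok
Recompute each column's even parity and compare to cp:
  c0: data parity 1, sent cp 1 → ok
  c1: data parity 0, sent cp 0 → ok
  c2: data parity 0, sent cp 0 → ok
  c3: data parity 1, sent cp 0 → mismatch
Exactly one row (r2) and one column (c3) fail → the flipped bit is at their intersection.

row 2, column 3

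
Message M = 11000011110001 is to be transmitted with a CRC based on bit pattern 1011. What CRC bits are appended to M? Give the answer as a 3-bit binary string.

001

Append 3 zeros: 11000011110001000. Divide by 1011 (XOR where the leading bit is 1):
  pos 0: 1100 XOR 1011 = 0111
  pos 1: 1110 XOR 1011 = 0101
  pos 2: 1010 XOR 1011 = 0001
  pos 5: 1111 XOR 1011 = 0100
  pos 6: 1001 XOR 1011 = 0010
  pos 8: 1000 XOR 1011 = 0011
  pos 10: 1101 XOR 1011 = 0110
  pos 11: 1100 XOR 1011 = 0111
  pos 12: 1110 XOR 1011 = 0101
  pos 13: 1010 XOR 1011 = 0001
Remainder (last 3 bits) = 001. This is the CRC / FCS.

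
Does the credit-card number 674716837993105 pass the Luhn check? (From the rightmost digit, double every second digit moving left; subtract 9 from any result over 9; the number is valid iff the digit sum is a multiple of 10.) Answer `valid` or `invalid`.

From the right, keep odd positions and double even positions (subtract 9 from any doubled value over 9):
  doubled (positions 2,4,...): 0 6 9 6 3 5 5 → sum 34
  kept (positions 1,3,...): 5 1 9 7 8 1 4 6 → sum 41
Total = 75.
75 mod 10 = 5, so the number is invalid.

invalid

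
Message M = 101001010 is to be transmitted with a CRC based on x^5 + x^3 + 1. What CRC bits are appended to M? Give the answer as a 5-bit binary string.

Append 5 zeros: 10100101000000. Divide by 101001 (XOR where the leading bit is 1):
  pos 0: 101001 XOR 101001 = 000000
  pos 7: 100000 XOR 101001 = 001001
Remainder (last 5 bits) = 10010. This is the CRC / FCS.

10010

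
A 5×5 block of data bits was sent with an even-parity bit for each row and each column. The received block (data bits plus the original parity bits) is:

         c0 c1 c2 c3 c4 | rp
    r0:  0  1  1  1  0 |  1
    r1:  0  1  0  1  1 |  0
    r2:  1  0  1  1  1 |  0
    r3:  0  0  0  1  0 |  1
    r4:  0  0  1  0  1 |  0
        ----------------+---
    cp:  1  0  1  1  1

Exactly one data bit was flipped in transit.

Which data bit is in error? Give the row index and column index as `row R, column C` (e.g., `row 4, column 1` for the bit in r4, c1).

Recompute each row's even parity and compare to rp:
  r0: data parity 1, sent rp 1 → ok
  r1: data parity 1, sent rp 0 → mismatch
  r2: data parity 0, sent rp 0 → ok
  r3: data parity 1, sent rp 1 → ok
  r4: data parity 0, sent rp 0 → ok
Recompute each column's even parity and compare to cp:
  c0: data parity 1, sent cp 1 → ok
  c1: data parity 0, sent cp 0 → ok
  c2: data parity 1, sent cp 1 → ok
  c3: data parity 0, sent cp 1 → mismatch
  c4: data parity 1, sent cp 1 → ok
Exactly one row (r1) and one column (c3) fail → the flipped bit is at their intersection.

row 1, column 3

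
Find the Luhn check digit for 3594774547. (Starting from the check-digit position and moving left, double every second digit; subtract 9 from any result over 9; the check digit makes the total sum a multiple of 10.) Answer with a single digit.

3

Partial digits right→left: 7 4 5 4 7 7 4 9 5 3
Double every second digit counting from the check-digit position (so the 1st, 3rd, 5th, ... of the partial from the right).
  doubled (with −9 where >9): 5 1 5 8 1 → sum 20
  kept as-is: 4 4 7 9 3 → sum 27
Total = 20 + 27 = 47.
Check digit = (10 − (47 mod 10)) mod 10 = 3.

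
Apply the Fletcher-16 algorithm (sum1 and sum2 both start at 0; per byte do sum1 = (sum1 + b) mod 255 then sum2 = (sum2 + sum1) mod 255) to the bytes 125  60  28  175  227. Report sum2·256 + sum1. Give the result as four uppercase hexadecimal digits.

Running sums (mod 255):
  after byte 0 (125): sum1=125, sum2=125
  after byte 1 (60): sum1=185, sum2=55
  after byte 2 (28): sum1=213, sum2=13
  after byte 3 (175): sum1=133, sum2=146
  after byte 4 (227): sum1=105, sum2=251
Checksum = sum2·256 + sum1 = 251·256 + 105 = 64361 = 0xFB69.

FB69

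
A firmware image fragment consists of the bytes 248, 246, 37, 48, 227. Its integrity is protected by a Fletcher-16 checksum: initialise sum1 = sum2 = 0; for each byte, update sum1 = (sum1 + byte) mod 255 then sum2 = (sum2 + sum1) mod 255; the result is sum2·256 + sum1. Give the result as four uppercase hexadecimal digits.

Running sums (mod 255):
  after byte 0 (248): sum1=248, sum2=248
  after byte 1 (246): sum1=239, sum2=232
  after byte 2 (37): sum1=21, sum2=253
  after byte 3 (48): sum1=69, sum2=67
  after byte 4 (227): sum1=41, sum2=108
Checksum = sum2·256 + sum1 = 108·256 + 41 = 27689 = 0x6C29.

6C29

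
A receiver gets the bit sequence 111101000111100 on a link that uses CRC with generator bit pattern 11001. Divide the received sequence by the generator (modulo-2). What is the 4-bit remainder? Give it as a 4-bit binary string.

Modulo-2 division of 111101000111100 by 11001:
  pos 0: 11110 XOR 11001 = 00111
  pos 2: 11110 XOR 11001 = 00111
  pos 4: 11100 XOR 11001 = 00101
  pos 6: 10111 XOR 11001 = 01110
  pos 7: 11101 XOR 11001 = 00100
  pos 9: 10010 XOR 11001 = 01011
  pos 10: 10110 XOR 11001 = 01111
Remainder = 1111 (nonzero — an error is detected).

1111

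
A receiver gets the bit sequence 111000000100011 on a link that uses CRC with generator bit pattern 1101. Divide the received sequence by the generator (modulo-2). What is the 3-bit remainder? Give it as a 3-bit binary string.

Modulo-2 division of 111000000100011 by 1101:
  pos 0: 1110 XOR 1101 = 0011
  pos 2: 1100 XOR 1101 = 0001
  pos 5: 1000 XOR 1101 = 0101
  pos 6: 1011 XOR 1101 = 0110
  pos 7: 1100 XOR 1101 = 0001
  pos 10: 1001 XOR 1101 = 0100
  pos 11: 1001 XOR 1101 = 0100
Remainder = 100 (nonzero — an error is detected).

100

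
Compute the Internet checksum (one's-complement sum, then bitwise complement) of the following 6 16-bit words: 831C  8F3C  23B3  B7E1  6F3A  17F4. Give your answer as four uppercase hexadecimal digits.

One's-complement addition (fold any carry out of bit 15 back into bit 0):
  0x831C + 0x8F3C = 0x11258 → wrap carry → 0x1259
  0x1259 + 0x23B3 = 0x0360C
  0x360C + 0xB7E1 = 0x0EDED
  0xEDED + 0x6F3A = 0x15D27 → wrap carry → 0x5D28
  0x5D28 + 0x17F4 = 0x0751C
One's-complement sum = 0x751C.
Checksum = ~0x751C & 0xFFFF = 0x8AE3.

8AE3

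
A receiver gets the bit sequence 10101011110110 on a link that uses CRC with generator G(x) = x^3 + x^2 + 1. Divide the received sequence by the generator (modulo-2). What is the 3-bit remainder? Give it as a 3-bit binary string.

000

Modulo-2 division of 10101011110110 by 1101:
  pos 0: 1010 XOR 1101 = 0111
  pos 1: 1111 XOR 1101 = 0010
  pos 3: 1001 XOR 1101 = 0100
  pos 4: 1001 XOR 1101 = 0100
  pos 5: 1001 XOR 1101 = 0100
  pos 6: 1001 XOR 1101 = 0100
  pos 7: 1000 XOR 1101 = 0101
  pos 8: 1011 XOR 1101 = 0110
  pos 9: 1101 XOR 1101 = 0000
Remainder = 000 (zero — the frame passes the CRC check).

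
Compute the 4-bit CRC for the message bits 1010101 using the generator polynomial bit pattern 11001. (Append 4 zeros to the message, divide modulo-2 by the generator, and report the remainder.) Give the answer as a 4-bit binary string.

0010

Append 4 zeros: 10101010000. Divide by 11001 (XOR where the leading bit is 1):
  pos 0: 10101 XOR 11001 = 01100
  pos 1: 11000 XOR 11001 = 00001
  pos 5: 11000 XOR 11001 = 00001
Remainder (last 4 bits) = 0010. This is the CRC / FCS.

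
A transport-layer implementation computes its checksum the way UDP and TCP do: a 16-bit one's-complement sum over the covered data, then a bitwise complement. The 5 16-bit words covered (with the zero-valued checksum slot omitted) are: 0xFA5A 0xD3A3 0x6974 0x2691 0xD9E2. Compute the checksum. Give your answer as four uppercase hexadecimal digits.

One's-complement addition (fold any carry out of bit 15 back into bit 0):
  0xFA5A + 0xD3A3 = 0x1CDFD → wrap carry → 0xCDFE
  0xCDFE + 0x6974 = 0x13772 → wrap carry → 0x3773
  0x3773 + 0x2691 = 0x05E04
  0x5E04 + 0xD9E2 = 0x137E6 → wrap carry → 0x37E7
One's-complement sum = 0x37E7.
Checksum = ~0x37E7 & 0xFFFF = 0xC818.

C818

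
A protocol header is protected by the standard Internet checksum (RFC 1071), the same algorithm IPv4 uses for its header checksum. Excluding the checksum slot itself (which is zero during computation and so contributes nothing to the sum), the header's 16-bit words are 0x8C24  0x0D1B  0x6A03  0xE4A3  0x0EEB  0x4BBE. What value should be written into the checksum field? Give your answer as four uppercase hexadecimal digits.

One's-complement addition (fold any carry out of bit 15 back into bit 0):
  0x8C24 + 0x0D1B = 0x0993F
  0x993F + 0x6A03 = 0x10342 → wrap carry → 0x0343
  0x0343 + 0xE4A3 = 0x0E7E6
  0xE7E6 + 0x0EEB = 0x0F6D1
  0xF6D1 + 0x4BBE = 0x1428F → wrap carry → 0x4290
One's-complement sum = 0x4290.
Checksum = ~0x4290 & 0xFFFF = 0xBD6F.

BD6F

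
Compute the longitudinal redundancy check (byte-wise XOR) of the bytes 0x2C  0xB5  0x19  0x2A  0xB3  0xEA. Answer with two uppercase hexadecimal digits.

XOR the bytes together:
  start with 0x2C
  0x2C ⊕ 0xB5 = 0x99
  0x99 ⊕ 0x19 = 0x80
  0x80 ⊕ 0x2A = 0xAA
  0xAA ⊕ 0xB3 = 0x19
  0x19 ⊕ 0xEA = 0xF3

F3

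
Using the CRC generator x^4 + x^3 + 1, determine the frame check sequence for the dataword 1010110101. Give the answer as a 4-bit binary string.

0110

Append 4 zeros: 10101101010000. Divide by 11001 (XOR where the leading bit is 1):
  pos 0: 10101 XOR 11001 = 01100
  pos 1: 11001 XOR 11001 = 00000
  pos 7: 10100 XOR 11001 = 01101
  pos 8: 11010 XOR 11001 = 00011
Remainder (last 4 bits) = 0110. This is the CRC / FCS.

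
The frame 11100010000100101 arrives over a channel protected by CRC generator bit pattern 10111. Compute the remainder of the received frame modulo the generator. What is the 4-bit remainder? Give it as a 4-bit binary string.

Modulo-2 division of 11100010000100101 by 10111:
  pos 0: 11100 XOR 10111 = 01011
  pos 1: 10110 XOR 10111 = 00001
  pos 5: 11000 XOR 10111 = 01111
  pos 6: 11110 XOR 10111 = 01001
  pos 7: 10011 XOR 10111 = 00100
  pos 9: 10000 XOR 10111 = 00111
  pos 11: 11110 XOR 10111 = 01001
  pos 12: 10011 XOR 10111 = 00100
Remainder = 0100 (nonzero — an error is detected).

0100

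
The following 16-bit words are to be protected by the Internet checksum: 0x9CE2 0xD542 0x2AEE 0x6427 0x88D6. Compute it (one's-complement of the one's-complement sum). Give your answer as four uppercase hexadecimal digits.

75EE

One's-complement addition (fold any carry out of bit 15 back into bit 0):
  0x9CE2 + 0xD542 = 0x17224 → wrap carry → 0x7225
  0x7225 + 0x2AEE = 0x09D13
  0x9D13 + 0x6427 = 0x1013A → wrap carry → 0x013B
  0x013B + 0x88D6 = 0x08A11
One's-complement sum = 0x8A11.
Checksum = ~0x8A11 & 0xFFFF = 0x75EE.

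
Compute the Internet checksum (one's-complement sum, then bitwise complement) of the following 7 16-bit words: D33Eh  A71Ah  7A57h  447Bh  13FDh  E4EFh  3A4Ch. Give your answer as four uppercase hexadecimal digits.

939A

One's-complement addition (fold any carry out of bit 15 back into bit 0):
  0xD33E + 0xA71A = 0x17A58 → wrap carry → 0x7A59
  0x7A59 + 0x7A57 = 0x0F4B0
  0xF4B0 + 0x447B = 0x1392B → wrap carry → 0x392C
  0x392C + 0x13FD = 0x04D29
  0x4D29 + 0xE4EF = 0x13218 → wrap carry → 0x3219
  0x3219 + 0x3A4C = 0x06C65
One's-complement sum = 0x6C65.
Checksum = ~0x6C65 & 0xFFFF = 0x939A.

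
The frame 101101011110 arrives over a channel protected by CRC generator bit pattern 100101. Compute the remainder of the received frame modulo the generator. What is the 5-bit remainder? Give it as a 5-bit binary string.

Modulo-2 division of 101101011110 by 100101:
  pos 0: 101101 XOR 100101 = 001000
  pos 2: 100001 XOR 100101 = 000100
  pos 5: 100111 XOR 100101 = 000010
Remainder = 00100 (nonzero — an error is detected).

00100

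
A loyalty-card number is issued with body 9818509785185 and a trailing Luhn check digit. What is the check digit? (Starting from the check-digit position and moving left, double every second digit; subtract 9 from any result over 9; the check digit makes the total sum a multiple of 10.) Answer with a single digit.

Partial digits right→left: 5 8 1 5 8 7 9 0 5 8 1 8 9
Double every second digit counting from the check-digit position (so the 1st, 3rd, 5th, ... of the partial from the right).
  doubled (with −9 where >9): 1 2 7 9 1 2 9 → sum 31
  kept as-is: 8 5 7 0 8 8 → sum 36
Total = 31 + 36 = 67.
Check digit = (10 − (67 mod 10)) mod 10 = 3.

3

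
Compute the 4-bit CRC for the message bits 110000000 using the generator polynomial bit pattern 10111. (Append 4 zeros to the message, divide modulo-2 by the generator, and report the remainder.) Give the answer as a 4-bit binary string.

1001

Append 4 zeros: 1100000000000. Divide by 10111 (XOR where the leading bit is 1):
  pos 0: 11000 XOR 10111 = 01111
  pos 1: 11110 XOR 10111 = 01001
  pos 2: 10010 XOR 10111 = 00101
  pos 4: 10100 XOR 10111 = 00011
  pos 7: 11000 XOR 10111 = 01111
  pos 8: 11110 XOR 10111 = 01001
Remainder (last 4 bits) = 1001. This is the CRC / FCS.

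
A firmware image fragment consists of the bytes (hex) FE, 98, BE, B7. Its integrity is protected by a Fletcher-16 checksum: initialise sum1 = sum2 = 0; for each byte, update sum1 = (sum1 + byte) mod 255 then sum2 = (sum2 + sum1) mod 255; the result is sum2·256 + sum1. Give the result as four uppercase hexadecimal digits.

FA0E

Running sums (mod 255):
  after byte 0 (FE): sum1=254, sum2=254
  after byte 1 (98): sum1=151, sum2=150
  after byte 2 (BE): sum1=86, sum2=236
  after byte 3 (B7): sum1=14, sum2=250
Checksum = sum2·256 + sum1 = 250·256 + 14 = 64014 = 0xFA0E.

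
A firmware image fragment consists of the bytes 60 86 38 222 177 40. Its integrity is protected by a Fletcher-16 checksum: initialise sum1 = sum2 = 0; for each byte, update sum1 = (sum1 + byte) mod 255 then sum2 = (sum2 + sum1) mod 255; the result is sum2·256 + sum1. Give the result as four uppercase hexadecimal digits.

Running sums (mod 255):
  after byte 0 (60): sum1=60, sum2=60
  after byte 1 (86): sum1=146, sum2=206
  after byte 2 (38): sum1=184, sum2=135
  after byte 3 (222): sum1=151, sum2=31
  after byte 4 (177): sum1=73, sum2=104
  after byte 5 (40): sum1=113, sum2=217
Checksum = sum2·256 + sum1 = 217·256 + 113 = 55665 = 0xD971.

D971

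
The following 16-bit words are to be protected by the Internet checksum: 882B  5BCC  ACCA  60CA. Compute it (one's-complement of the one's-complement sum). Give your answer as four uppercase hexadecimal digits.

One's-complement addition (fold any carry out of bit 15 back into bit 0):
  0x882B + 0x5BCC = 0x0E3F7
  0xE3F7 + 0xACCA = 0x190C1 → wrap carry → 0x90C2
  0x90C2 + 0x60CA = 0x0F18C
One's-complement sum = 0xF18C.
Checksum = ~0xF18C & 0xFFFF = 0x0E73.

0E73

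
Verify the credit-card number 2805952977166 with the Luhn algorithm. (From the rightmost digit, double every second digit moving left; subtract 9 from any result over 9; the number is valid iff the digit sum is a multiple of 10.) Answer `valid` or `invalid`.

From the right, keep odd positions and double even positions (subtract 9 from any doubled value over 9):
  doubled (positions 2,4,...): 3 5 9 1 1 7 → sum 26
  kept (positions 1,3,...): 6 1 7 2 9 0 2 → sum 27
Total = 53.
53 mod 10 = 3, so the number is invalid.

invalid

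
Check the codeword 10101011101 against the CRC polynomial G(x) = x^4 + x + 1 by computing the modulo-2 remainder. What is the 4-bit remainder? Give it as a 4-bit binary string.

0000

Modulo-2 division of 10101011101 by 10011:
  pos 0: 10101 XOR 10011 = 00110
  pos 2: 11001 XOR 10011 = 01010
  pos 3: 10101 XOR 10011 = 00110
  pos 5: 11010 XOR 10011 = 01001
  pos 6: 10011 XOR 10011 = 00000
Remainder = 0000 (zero — the frame passes the CRC check).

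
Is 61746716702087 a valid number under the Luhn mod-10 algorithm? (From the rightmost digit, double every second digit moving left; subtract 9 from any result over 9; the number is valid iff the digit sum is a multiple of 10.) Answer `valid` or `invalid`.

From the right, keep odd positions and double even positions (subtract 9 from any doubled value over 9):
  doubled (positions 2,4,...): 7 4 5 2 3 5 3 → sum 29
  kept (positions 1,3,...): 7 0 0 6 7 4 1 → sum 25
Total = 54.
54 mod 10 = 4, so the number is invalid.

invalid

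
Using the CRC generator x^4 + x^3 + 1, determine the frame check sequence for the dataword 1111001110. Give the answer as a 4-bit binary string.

Append 4 zeros: 11110011100000. Divide by 11001 (XOR where the leading bit is 1):
  pos 0: 11110 XOR 11001 = 00111
  pos 2: 11101 XOR 11001 = 00100
  pos 4: 10011 XOR 11001 = 01010
  pos 5: 10100 XOR 11001 = 01101
  pos 6: 11010 XOR 11001 = 00011
  pos 9: 11000 XOR 11001 = 00001
Remainder (last 4 bits) = 0001. This is the CRC / FCS.

0001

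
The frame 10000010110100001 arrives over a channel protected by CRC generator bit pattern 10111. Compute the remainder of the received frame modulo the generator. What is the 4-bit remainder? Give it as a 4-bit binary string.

Modulo-2 division of 10000010110100001 by 10111:
  pos 0: 10000 XOR 10111 = 00111
  pos 2: 11101 XOR 10111 = 01010
  pos 3: 10100 XOR 10111 = 00011
  pos 6: 11110 XOR 10111 = 01001
  pos 7: 10011 XOR 10111 = 00100
  pos 9: 10000 XOR 10111 = 00111
  pos 11: 11100 XOR 10111 = 01011
  pos 12: 10111 XOR 10111 = 00000
Remainder = 0000 (zero — the frame passes the CRC check).

0000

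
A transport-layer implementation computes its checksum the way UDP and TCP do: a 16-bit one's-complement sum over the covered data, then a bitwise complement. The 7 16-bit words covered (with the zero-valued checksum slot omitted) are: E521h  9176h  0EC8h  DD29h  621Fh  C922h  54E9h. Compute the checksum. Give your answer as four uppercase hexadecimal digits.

1D4A

One's-complement addition (fold any carry out of bit 15 back into bit 0):
  0xE521 + 0x9176 = 0x17697 → wrap carry → 0x7698
  0x7698 + 0x0EC8 = 0x08560
  0x8560 + 0xDD29 = 0x16289 → wrap carry → 0x628A
  0x628A + 0x621F = 0x0C4A9
  0xC4A9 + 0xC922 = 0x18DCB → wrap carry → 0x8DCC
  0x8DCC + 0x54E9 = 0x0E2B5
One's-complement sum = 0xE2B5.
Checksum = ~0xE2B5 & 0xFFFF = 0x1D4A.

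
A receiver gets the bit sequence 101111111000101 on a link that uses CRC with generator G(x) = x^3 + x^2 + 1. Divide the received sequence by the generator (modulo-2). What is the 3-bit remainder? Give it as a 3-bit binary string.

100

Modulo-2 division of 101111111000101 by 1101:
  pos 0: 1011 XOR 1101 = 0110
  pos 1: 1101 XOR 1101 = 0000
  pos 5: 1111 XOR 1101 = 0010
  pos 7: 1000 XOR 1101 = 0101
  pos 8: 1010 XOR 1101 = 0111
  pos 9: 1111 XOR 1101 = 0010
  pos 11: 1001 XOR 1101 = 0100
Remainder = 100 (nonzero — an error is detected).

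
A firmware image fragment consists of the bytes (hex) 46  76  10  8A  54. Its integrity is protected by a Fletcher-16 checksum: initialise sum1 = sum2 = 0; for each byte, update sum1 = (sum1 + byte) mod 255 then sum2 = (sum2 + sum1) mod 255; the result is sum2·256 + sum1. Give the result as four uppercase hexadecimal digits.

Running sums (mod 255):
  after byte 0 (46): sum1=70, sum2=70
  after byte 1 (76): sum1=188, sum2=3
  after byte 2 (10): sum1=204, sum2=207
  after byte 3 (8A): sum1=87, sum2=39
  after byte 4 (54): sum1=171, sum2=210
Checksum = sum2·256 + sum1 = 210·256 + 171 = 53931 = 0xD2AB.

D2AB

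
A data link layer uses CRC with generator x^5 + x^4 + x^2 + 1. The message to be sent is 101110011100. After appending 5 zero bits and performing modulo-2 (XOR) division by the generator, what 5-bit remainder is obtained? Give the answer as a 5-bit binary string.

Append 5 zeros: 10111001110000000. Divide by 110101 (XOR where the leading bit is 1):
  pos 0: 101110 XOR 110101 = 011011
  pos 1: 110110 XOR 110101 = 000011
  pos 5: 111110 XOR 110101 = 001011
  pos 7: 101100 XOR 110101 = 011001
  pos 8: 110010 XOR 110101 = 000111
  pos 11: 111000 XOR 110101 = 001101
Remainder (last 5 bits) = 01101. This is the CRC / FCS.

01101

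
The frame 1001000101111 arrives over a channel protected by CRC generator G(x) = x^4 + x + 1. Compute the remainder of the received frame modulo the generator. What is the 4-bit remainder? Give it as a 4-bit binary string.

Modulo-2 division of 1001000101111 by 10011:
  pos 0: 10010 XOR 10011 = 00001
  pos 4: 10010 XOR 10011 = 00001
  pos 8: 11111 XOR 10011 = 01100
Remainder = 1100 (nonzero — an error is detected).

1100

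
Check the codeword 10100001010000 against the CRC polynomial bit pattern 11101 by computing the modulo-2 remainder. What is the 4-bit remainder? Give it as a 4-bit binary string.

Modulo-2 division of 10100001010000 by 11101:
  pos 0: 10100 XOR 11101 = 01001
  pos 1: 10010 XOR 11101 = 01111
  pos 2: 11110 XOR 11101 = 00011
  pos 5: 11101 XOR 11101 = 00000
Remainder = 0000 (zero — the frame passes the CRC check).

0000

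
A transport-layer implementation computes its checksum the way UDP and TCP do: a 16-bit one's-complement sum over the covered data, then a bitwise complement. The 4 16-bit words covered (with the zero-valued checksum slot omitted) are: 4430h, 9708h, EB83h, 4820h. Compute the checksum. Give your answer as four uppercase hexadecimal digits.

One's-complement addition (fold any carry out of bit 15 back into bit 0):
  0x4430 + 0x9708 = 0x0DB38
  0xDB38 + 0xEB83 = 0x1C6BB → wrap carry → 0xC6BC
  0xC6BC + 0x4820 = 0x10EDC → wrap carry → 0x0EDD
One's-complement sum = 0x0EDD.
Checksum = ~0x0EDD & 0xFFFF = 0xF122.

F122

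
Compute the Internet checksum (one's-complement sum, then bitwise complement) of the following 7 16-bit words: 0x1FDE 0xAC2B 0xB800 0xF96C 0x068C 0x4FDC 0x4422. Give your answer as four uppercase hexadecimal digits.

One's-complement addition (fold any carry out of bit 15 back into bit 0):
  0x1FDE + 0xAC2B = 0x0CC09
  0xCC09 + 0xB800 = 0x18409 → wrap carry → 0x840A
  0x840A + 0xF96C = 0x17D76 → wrap carry → 0x7D77
  0x7D77 + 0x068C = 0x08403
  0x8403 + 0x4FDC = 0x0D3DF
  0xD3DF + 0x4422 = 0x11801 → wrap carry → 0x1802
One's-complement sum = 0x1802.
Checksum = ~0x1802 & 0xFFFF = 0xE7FD.

E7FD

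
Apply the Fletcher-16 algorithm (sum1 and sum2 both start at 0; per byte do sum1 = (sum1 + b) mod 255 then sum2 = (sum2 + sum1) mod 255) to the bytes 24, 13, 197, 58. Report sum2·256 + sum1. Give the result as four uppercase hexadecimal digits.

4D25

Running sums (mod 255):
  after byte 0 (24): sum1=24, sum2=24
  after byte 1 (13): sum1=37, sum2=61
  after byte 2 (197): sum1=234, sum2=40
  after byte 3 (58): sum1=37, sum2=77
Checksum = sum2·256 + sum1 = 77·256 + 37 = 19749 = 0x4D25.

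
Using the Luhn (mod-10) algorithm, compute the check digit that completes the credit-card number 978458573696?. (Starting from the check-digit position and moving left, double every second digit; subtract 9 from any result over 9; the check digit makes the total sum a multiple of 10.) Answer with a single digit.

0

Partial digits right→left: 6 9 6 3 7 5 8 5 4 8 7 9
Double every second digit counting from the check-digit position (so the 1st, 3rd, 5th, ... of the partial from the right).
  doubled (with −9 where >9): 3 3 5 7 8 5 → sum 31
  kept as-is: 9 3 5 5 8 9 → sum 39
Total = 31 + 39 = 70.
Check digit = (10 − (70 mod 10)) mod 10 = 0.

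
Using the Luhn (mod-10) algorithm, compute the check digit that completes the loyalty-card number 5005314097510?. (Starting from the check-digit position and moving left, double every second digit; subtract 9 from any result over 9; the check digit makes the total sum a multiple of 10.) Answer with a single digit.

Partial digits right→left: 0 1 5 7 9 0 4 1 3 5 0 0 5
Double every second digit counting from the check-digit position (so the 1st, 3rd, 5th, ... of the partial from the right).
  doubled (with −9 where >9): 0 1 9 8 6 0 1 → sum 25
  kept as-is: 1 7 0 1 5 0 → sum 14
Total = 25 + 14 = 39.
Check digit = (10 − (39 mod 10)) mod 10 = 1.

1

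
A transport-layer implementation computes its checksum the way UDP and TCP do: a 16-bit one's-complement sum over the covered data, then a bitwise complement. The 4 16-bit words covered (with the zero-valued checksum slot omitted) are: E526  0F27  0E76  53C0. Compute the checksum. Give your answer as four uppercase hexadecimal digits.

One's-complement addition (fold any carry out of bit 15 back into bit 0):
  0xE526 + 0x0F27 = 0x0F44D
  0xF44D + 0x0E76 = 0x102C3 → wrap carry → 0x02C4
  0x02C4 + 0x53C0 = 0x05684
One's-complement sum = 0x5684.
Checksum = ~0x5684 & 0xFFFF = 0xA97B.

A97B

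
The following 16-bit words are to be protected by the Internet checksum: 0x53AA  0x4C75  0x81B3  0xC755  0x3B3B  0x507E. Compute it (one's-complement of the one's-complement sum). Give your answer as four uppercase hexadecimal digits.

One's-complement addition (fold any carry out of bit 15 back into bit 0):
  0x53AA + 0x4C75 = 0x0A01F
  0xA01F + 0x81B3 = 0x121D2 → wrap carry → 0x21D3
  0x21D3 + 0xC755 = 0x0E928
  0xE928 + 0x3B3B = 0x12463 → wrap carry → 0x2464
  0x2464 + 0x507E = 0x074E2
One's-complement sum = 0x74E2.
Checksum = ~0x74E2 & 0xFFFF = 0x8B1D.

8B1D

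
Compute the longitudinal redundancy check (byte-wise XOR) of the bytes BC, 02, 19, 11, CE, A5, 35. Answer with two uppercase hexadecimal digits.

XOR the bytes together:
  start with 0xBC
  0xBC ⊕ 0x02 = 0xBE
  0xBE ⊕ 0x19 = 0xA7
  0xA7 ⊕ 0x11 = 0xB6
  0xB6 ⊕ 0xCE = 0x78
  0x78 ⊕ 0xA5 = 0xDD
  0xDD ⊕ 0x35 = 0xE8

E8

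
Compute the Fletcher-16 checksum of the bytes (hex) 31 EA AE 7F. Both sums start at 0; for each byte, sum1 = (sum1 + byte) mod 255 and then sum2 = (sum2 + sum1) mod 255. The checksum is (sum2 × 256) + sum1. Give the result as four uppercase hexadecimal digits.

Running sums (mod 255):
  after byte 0 (31): sum1=49, sum2=49
  after byte 1 (EA): sum1=28, sum2=77
  after byte 2 (AE): sum1=202, sum2=24
  after byte 3 (7F): sum1=74, sum2=98
Checksum = sum2·256 + sum1 = 98·256 + 74 = 25162 = 0x624A.

624A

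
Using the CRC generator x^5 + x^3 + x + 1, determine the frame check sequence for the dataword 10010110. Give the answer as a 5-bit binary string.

Append 5 zeros: 1001011000000. Divide by 101011 (XOR where the leading bit is 1):
  pos 0: 100101 XOR 101011 = 001110
  pos 2: 111010 XOR 101011 = 010001
  pos 3: 100010 XOR 101011 = 001001
  pos 5: 100100 XOR 101011 = 001111
  pos 7: 111100 XOR 101011 = 010111
Remainder (last 5 bits) = 10111. This is the CRC / FCS.

10111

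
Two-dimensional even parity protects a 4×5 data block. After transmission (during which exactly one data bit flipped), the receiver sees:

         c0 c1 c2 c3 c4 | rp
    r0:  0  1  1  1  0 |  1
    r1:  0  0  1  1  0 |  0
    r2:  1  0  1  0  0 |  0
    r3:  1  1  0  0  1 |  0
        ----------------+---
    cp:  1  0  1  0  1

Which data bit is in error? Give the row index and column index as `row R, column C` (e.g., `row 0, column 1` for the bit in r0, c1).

row 3, column 0

Recompute each row's even parity and compare to rp:
  r0: data parity 1, sent rp 1 → ok
  r1: data parity 0, sent rp 0 → ok
  r2: data parity 0, sent rp 0 → ok
  r3: data parity 1, sent rp 0 → mismatch
Recompute each column's even parity and compare to cp:
  c0: data parity 0, sent cp 1 → mismatch
  c1: data parity 0, sent cp 0 → ok
  c2: data parity 1, sent cp 1 → ok
  c3: data parity 0, sent cp 0 → ok
  c4: data parity 1, sent cp 1 → ok
Exactly one row (r3) and one column (c0) fail → the flipped bit is at their intersection.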